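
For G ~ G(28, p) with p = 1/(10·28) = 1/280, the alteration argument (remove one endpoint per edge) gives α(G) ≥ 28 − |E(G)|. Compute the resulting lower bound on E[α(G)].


E[|E(G)|] = C(28, 2)·p = 378 · (1/280) = 27/20.
E[α(G)] ≥ n − E[|E(G)|] = 28 − 27/20 = 533/20.
Numerically: ≈ 26.6500.
(This is only a lower bound; the true E[α(G)] may be larger.)

E[α(G)] ≥ 533/20 ≈ 26.6500.


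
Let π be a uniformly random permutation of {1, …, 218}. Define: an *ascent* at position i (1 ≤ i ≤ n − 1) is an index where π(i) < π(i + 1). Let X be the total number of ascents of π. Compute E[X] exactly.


Write X = Σ X_I over i = 1, …, 217, with X_I the indicator of one ascent.
There are 217 indicators.
For each fixed i, the pair (π(i), π(i+1)) is a uniformly random ordered pair of distinct values from {1, …, 218}; by symmetry P[π(i) < π(i+1)] = 1/2.
By linearity: E[X] = 217 · (1/2) = (218 − 1) · (1/2) = 217/2 ≈ 108.5000.

E[X] = 217/2 = 108.5000.


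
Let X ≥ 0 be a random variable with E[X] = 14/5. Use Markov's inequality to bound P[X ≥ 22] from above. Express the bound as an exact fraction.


μ = E[X] = 14/5, a = 22.
Markov: P[X ≥ 22] ≤ μ/a = (14/5)/22 = 7/55.
Numerically: ≈ 0.12727.
(Since a = 22 > μ = 2.80000, the bound 7/55 is < 1 and informative.)

P[X ≥ 22] ≤ 7/55 ≈ 0.12727.


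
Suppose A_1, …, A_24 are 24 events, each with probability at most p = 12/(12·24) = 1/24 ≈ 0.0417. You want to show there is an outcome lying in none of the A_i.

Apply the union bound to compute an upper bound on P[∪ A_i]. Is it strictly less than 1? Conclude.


Union bound: P[∪_{i=1}^{24} A_i] ≤ Σ_i P[A_i] ≤ 24·p = 24·(1/24) = 1.
Numerically: 1 ≈ 1.0000.
Is 1 < 1? NO.
Since the bound 1 is ≥ 1, the union bound is uninformative here; it does NOT by itself certify existence.

24·p = 1 ≈ 1.0000; existence NOT certified by the union bound.


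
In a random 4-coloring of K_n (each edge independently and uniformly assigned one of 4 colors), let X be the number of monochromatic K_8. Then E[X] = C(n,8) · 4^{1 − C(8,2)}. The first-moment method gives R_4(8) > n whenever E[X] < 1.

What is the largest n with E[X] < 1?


We need C(n, 8) · 4^{1 − 28} < 1, i.e. C(n, 8) < 4^{28 − 1} = 18014398509481984.
Check values of n near the boundary:
  n = 407: C(407, 8) = 17424959239309050; 17424959239309050 < 18014398509481984? YES
  n = 408: C(408, 8) = 17773458424095231; 17773458424095231 < 18014398509481984? YES
  n = 409: C(409, 8) = 18128041135797879; 18128041135797879 < 18014398509481984? NO
  n = 410: C(410, 8) = 18488798173326195; 18488798173326195 < 18014398509481984? NO
The largest n with C(n, 8) < 18014398509481984 is n = 408 (where E[X] = 17773458424095231/18014398509481984 ≈ 0.987). Hence R_4(8) > 408, i.e. R_4(8) ≥ 409.

Largest n = 408; hence R_4(8) > 408.


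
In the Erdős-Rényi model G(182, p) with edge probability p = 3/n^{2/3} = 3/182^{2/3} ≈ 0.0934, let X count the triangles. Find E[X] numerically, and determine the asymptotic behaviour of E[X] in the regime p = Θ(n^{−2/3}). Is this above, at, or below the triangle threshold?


Number of potential triangles: C(182, 3) = 988260.
Each occurs with probability p³ ≈ (0.0934)³ ≈ 8.15119e-04.
By linearity: E[X] = C(182, 3)·p³ ≈ 988260 · 8.15119e-04 ≈ 805.549.
Since α = 2/3 < 1, p = c/n^{2/3} ≫ 1/n is above the triangle threshold p ~ 1/n. Asymptotically E[X] ~ (c³/6)·n^{3(1−α)} = (3³/6)·n^{1} → ∞; triangles are abundant w.h.p.

E[X] ≈ 805.549; in regime p = Θ(1/n^{2/3}) E[X] diverges (above the triangle threshold p ~ 1/n).


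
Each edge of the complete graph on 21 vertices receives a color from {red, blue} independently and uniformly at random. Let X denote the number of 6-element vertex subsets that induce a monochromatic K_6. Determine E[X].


Let X = Σ_S X_S over the C(21, 6) = 54264 subsets S of size 6, where X_S = 1 if the K_6 on S is monochromatic.
For a fixed S, the K_6 on S has C(6, 2) = 15 edges. P[all 15 edges red] = (1/2)^15, and likewise for blue, so P[monochromatic] = 2·(1/2)^15 = 2^{1 − 15} = 1/16384.
By linearity: E[X] = C(21, 6) · 2^{1 − 15} = 54264 · 1/16384 = 6783/2048.
Numerically: E[X] ≈ 3.312.

E[X] = C(21,6)·2^(1−C(6,2)) = 6783/2048 ≈ 3.312.


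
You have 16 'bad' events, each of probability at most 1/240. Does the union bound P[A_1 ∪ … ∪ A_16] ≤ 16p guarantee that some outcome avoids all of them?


Union bound: P[∪_{i=1}^{16} A_i] ≤ Σ_i P[A_i] ≤ 16·p = 16·(1/240) = 1/15.
Numerically: 1/15 ≈ 0.066667.
Is 1/15 < 1? YES.
Since P[∪ A_i] ≤ 1/15 < 1, the complement has P[∩ A_i^c] ≥ 1 − 1/15 = 14/15 > 0, so some outcome avoids every A_i.

16·p = 1/15 ≈ 0.066667; existence CERTIFIED by the union bound.


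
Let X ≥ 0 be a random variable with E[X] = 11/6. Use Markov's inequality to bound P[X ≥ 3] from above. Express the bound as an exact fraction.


μ = E[X] = 11/6, a = 3.
Markov: P[X ≥ 3] ≤ μ/a = (11/6)/3 = 11/18.
Numerically: ≈ 0.611111.
(Since a = 3 > μ = 1.833333, the bound 11/18 is < 1 and informative.)

P[X ≥ 3] ≤ 11/18 ≈ 0.611111.


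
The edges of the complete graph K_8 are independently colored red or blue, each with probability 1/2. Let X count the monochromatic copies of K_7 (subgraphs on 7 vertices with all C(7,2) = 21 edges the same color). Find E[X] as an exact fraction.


Let X = Σ_S X_S over the C(8, 7) = 8 subsets S of size 7, where X_S = 1 if the K_7 on S is monochromatic.
For a fixed S, the K_7 on S has C(7, 2) = 21 edges. P[all 21 edges red] = (1/2)^21, and likewise for blue, so P[monochromatic] = 2·(1/2)^21 = 2^{1 − 21} = 1/1048576.
Summing: E[X] = C(8, 7) · 2^{1 − 21} = 8 · 1/1048576 = 1/131072.
Numerically: E[X] ≈ 0.00001.

E[X] = C(8,7)·2^(1−C(7,2)) = 1/131072 ≈ 0.00001.


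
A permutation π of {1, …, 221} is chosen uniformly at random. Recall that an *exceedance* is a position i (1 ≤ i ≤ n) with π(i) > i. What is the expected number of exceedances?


Write X = Σ_{i=1}^{221} X_i, where X_i = 1_{π(i) > i}.
For each fixed i, π(i) is uniform over {1, …, 221} (marginal of a uniform permutation), so P[π(i) > i] = (n − i)/n. Summing: Σ_{i=1}^{221} (n − i)/n = (0 + 1 + … + 220)/221 = 221(221 − 1)/(2·221) = (221 − 1)/2.
Hence E[X] = Σ_{i=1}^{221} (221 − i)/221 = 110 ≈ 110.0000.

E[X] = 110 = 110.0000.


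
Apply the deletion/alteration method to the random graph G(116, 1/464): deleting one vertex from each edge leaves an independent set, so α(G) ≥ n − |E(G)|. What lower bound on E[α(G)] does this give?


E[|E(G)|] = C(116, 2)·p = 6670 · (1/464) = 115/8.
E[α(G)] ≥ n − E[|E(G)|] = 116 − 115/8 = 813/8.
Numerically: ≈ 101.62500.
(This is only a lower bound; the true E[α(G)] may be larger.)

E[α(G)] ≥ 813/8 ≈ 101.62500.


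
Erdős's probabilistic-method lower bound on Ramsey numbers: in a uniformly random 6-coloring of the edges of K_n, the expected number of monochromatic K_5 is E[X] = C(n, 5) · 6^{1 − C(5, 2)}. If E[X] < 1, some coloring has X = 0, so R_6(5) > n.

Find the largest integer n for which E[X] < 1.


We need C(n, 5) · 6^{1 − 10} < 1, i.e. C(n, 5) < 6^{10 − 1} = 10077696.
Check values of n near the boundary:
  n = 62: C(62, 5) = 6471002; 6471002 < 10077696? YES
  n = 63: C(63, 5) = 7028847; 7028847 < 10077696? YES
  n = 64: C(64, 5) = 7624512; 7624512 < 10077696? YES
  n = 65: C(65, 5) = 8259888; 8259888 < 10077696? YES
  n = 66: C(66, 5) = 8936928; 8936928 < 10077696? YES
  n = 67: C(67, 5) = 9657648; 9657648 < 10077696? YES
  n = 68: C(68, 5) = 10424128; 10424128 < 10077696? NO
The largest n with C(n, 5) < 10077696 is n = 67 (where E[X] = 67067/69984 ≈ 0.95832). Hence R_6(5) > 67, i.e. R_6(5) ≥ 68.

Largest n = 67; hence R_6(5) > 67.


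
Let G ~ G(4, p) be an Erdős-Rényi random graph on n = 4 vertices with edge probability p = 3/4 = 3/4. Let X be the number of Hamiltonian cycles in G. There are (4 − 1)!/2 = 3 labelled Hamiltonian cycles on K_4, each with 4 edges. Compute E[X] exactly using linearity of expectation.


K_4 has (4 − 1)!/2 = 3 labelled Hamiltonian cycles.
For each such Hamiltonian cycle H, let X_H = 1 if all 4 edges of H are present in G. Then P[X_H = 1] = p^{4} = (3/4)^{4} = 81/256.
Summing the indicators: E[X] = Σ_H E[X_H] = 3 · p^{4} = 3 · 81/256 = 243/256.
Numerically: E[X] ≈ 0.949.

E[X] = 3 · (3/4)^{4} = 243/256 ≈ 0.949.


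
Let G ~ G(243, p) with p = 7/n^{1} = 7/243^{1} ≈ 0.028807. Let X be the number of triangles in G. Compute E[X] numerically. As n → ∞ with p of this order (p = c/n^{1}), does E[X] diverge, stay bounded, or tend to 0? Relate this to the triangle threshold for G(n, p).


Number of potential triangles: C(243, 3) = 2362041.
Each occurs with probability p³ ≈ (0.028807)³ ≈ 2.3904260e-05.
By linearity: E[X] = C(243, 3)·p³ ≈ 2362041 · 2.3904260e-05 ≈ 56.46284.
Here α = 1, so p = 7/n is exactly at the triangle threshold p ~ 1/n. Asymptotically E[X] → c³/6 = 7³/6 = 343/6 ≈ 57.16667, a bounded constant. In this regime the triangle count is asymptotically Poisson(c³/6).

E[X] ≈ 56.46284; in regime p = Θ(1/n^{1}) E[X] stays bounded (at the triangle threshold p ~ 1/n).


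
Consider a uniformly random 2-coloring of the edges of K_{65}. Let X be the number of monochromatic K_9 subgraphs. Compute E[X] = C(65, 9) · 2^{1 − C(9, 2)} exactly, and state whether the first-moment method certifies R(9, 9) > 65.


E[X] = C(65, 9) · 2^{1 − 36} = 31966749880 · 2^{−35} = 31966749880/34359738368.
As a reduced fraction: E[X] = 3995843735/4294967296 ≈ 0.9303549.
Is E[X] < 1? YES.
Since E[X] < 1, there exists a 2-coloring of K_{65} with no monochromatic K_9; hence R(9, 9) > 65.

E[X] = 3995843735/4294967296 ≈ 0.9303549; E[X] < 1, so R(9, 9) > 65.


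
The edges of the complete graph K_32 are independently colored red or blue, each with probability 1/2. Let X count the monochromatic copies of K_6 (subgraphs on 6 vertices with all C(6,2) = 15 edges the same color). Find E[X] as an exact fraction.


Let X = Σ_S X_S over the C(32, 6) = 906192 subsets S of size 6, where X_S = 1 if the K_6 on S is monochromatic.
For a fixed S, the K_6 on S has C(6, 2) = 15 edges. P[all 15 edges red] = (1/2)^15, and likewise for blue, so P[monochromatic] = 2·(1/2)^15 = 2^{1 − 15} = 1/16384.
By linearity: E[X] = C(32, 6) · 2^{1 − 15} = 906192 · 1/16384 = 56637/1024.
Numerically: E[X] ≈ 55.3096.

E[X] = C(32,6)·2^(1−C(6,2)) = 56637/1024 ≈ 55.3096.


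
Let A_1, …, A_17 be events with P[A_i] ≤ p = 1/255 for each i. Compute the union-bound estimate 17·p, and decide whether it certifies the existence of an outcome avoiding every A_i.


Union bound: P[∪_{i=1}^{17} A_i] ≤ Σ_i P[A_i] ≤ 17·p = 17·(1/255) = 1/15.
Numerically: 1/15 ≈ 0.067.
Is 1/15 < 1? YES.
Since P[∪ A_i] ≤ 1/15 < 1, the complement has P[∩ A_i^c] ≥ 1 − 1/15 = 14/15 > 0, so some outcome avoids every A_i.

17·p = 1/15 ≈ 0.067; existence CERTIFIED by the union bound.


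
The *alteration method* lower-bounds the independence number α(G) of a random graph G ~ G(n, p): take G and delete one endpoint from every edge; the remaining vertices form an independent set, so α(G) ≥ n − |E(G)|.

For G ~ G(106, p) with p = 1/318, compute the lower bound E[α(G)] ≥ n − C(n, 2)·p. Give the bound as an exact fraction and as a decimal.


E[|E(G)|] = C(106, 2)·p = 5565 · (1/318) = 35/2.
E[α(G)] ≥ n − E[|E(G)|] = 106 − 35/2 = 177/2.
Numerically: ≈ 88.500000.
(This is only a lower bound; the true E[α(G)] may be larger.)

E[α(G)] ≥ 177/2 ≈ 88.500000.


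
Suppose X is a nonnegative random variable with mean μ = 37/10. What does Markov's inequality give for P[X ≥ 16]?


μ = E[X] = 37/10, a = 16.
Markov: P[X ≥ 16] ≤ μ/a = (37/10)/16 = 37/160.
Numerically: ≈ 0.23125.
(Since a = 16 > μ = 3.70000, the bound 37/160 is < 1 and informative.)

P[X ≥ 16] ≤ 37/160 ≈ 0.23125.


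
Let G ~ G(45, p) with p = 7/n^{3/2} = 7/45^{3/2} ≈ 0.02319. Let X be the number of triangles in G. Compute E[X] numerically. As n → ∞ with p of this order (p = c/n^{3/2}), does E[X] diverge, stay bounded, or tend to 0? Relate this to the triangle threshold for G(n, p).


Number of potential triangles: C(45, 3) = 14190.
Each occurs with probability p³ ≈ (0.02319)³ ≈ 1.246918e-05.
By linearity: E[X] = C(45, 3)·p³ ≈ 14190 · 1.246918e-05 ≈ 0.1769.
Since α = 3/2 > 1, p = c/n^{3/2} = o(1/n) is below the triangle threshold p ~ 1/n. Asymptotically E[X] ~ (c³/6)·n^{3(1−α)} = (7³/6)·n^{-1.5} → 0, so by Markov's inequality G has no triangles w.h.p.

E[X] ≈ 0.1769; in regime p = Θ(1/n^{3/2}) E[X] tends to 0 (below the triangle threshold p ~ 1/n).


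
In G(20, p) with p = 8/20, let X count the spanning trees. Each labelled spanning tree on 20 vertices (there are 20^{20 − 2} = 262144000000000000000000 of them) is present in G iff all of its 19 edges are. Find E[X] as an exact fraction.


K_20 has 20^{20 − 2} = 262144000000000000000000 labelled spanning trees.
For each such spanning tree H, let X_H = 1 if all 19 edges of H are present in G. Then P[X_H = 1] = p^{19} = (2/5)^{19} = 524288/19073486328125.
By linearity: E[X] = Σ_H E[X_H] = 262144000000000000000000 · p^{19} = 262144000000000000000000 · 524288/19073486328125 = 36028797018963968/5.
Numerically: E[X] ≈ 7.21e+15.

E[X] = 262144000000000000000000 · (2/5)^{19} = 36028797018963968/5 ≈ 7.21e+15.


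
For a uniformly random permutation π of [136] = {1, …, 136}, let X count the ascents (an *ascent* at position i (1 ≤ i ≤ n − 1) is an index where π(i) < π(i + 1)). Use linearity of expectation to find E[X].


Write X = Σ X_I over i = 1, …, 135, with X_I the indicator of one ascent.
There are 135 indicators.
For each fixed i, the pair (π(i), π(i+1)) is a uniformly random ordered pair of distinct values from {1, …, 136}; by symmetry P[π(i) < π(i+1)] = 1/2.
By linearity: E[X] = 135 · (1/2) = (136 − 1) · (1/2) = 135/2 ≈ 67.500.

E[X] = 135/2 = 67.500.


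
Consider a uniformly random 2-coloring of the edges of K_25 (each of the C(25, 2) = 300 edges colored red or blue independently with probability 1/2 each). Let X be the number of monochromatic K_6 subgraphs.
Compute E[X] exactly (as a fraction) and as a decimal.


Let X = Σ_S X_S over the C(25, 6) = 177100 subsets S of size 6, where X_S = 1 if the K_6 on S is monochromatic.
For a fixed S, the K_6 on S has C(6, 2) = 15 edges. P[all 15 edges red] = (1/2)^15, and likewise for blue, so P[monochromatic] = 2·(1/2)^15 = 2^{1 − 15} = 1/16384.
By linearity: E[X] = C(25, 6) · 2^{1 − 15} = 177100 · 1/16384 = 44275/4096.
Numerically: E[X] ≈ 10.809326.

E[X] = C(25,6)·2^(1−C(6,2)) = 44275/4096 ≈ 10.809326.


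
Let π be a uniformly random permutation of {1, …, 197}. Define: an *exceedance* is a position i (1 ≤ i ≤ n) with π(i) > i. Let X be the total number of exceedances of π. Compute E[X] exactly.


Write X = Σ_{i=1}^{197} X_i, where X_i = 1_{π(i) > i}.
For each fixed i, π(i) is uniform over {1, …, 197} (marginal of a uniform permutation), so P[π(i) > i] = (n − i)/n. Summing: Σ_{i=1}^{197} (n − i)/n = (0 + 1 + … + 196)/197 = 197(197 − 1)/(2·197) = (197 − 1)/2.
Hence E[X] = Σ_{i=1}^{197} (197 − i)/197 = 98 ≈ 98.00000.

E[X] = 98 = 98.00000.


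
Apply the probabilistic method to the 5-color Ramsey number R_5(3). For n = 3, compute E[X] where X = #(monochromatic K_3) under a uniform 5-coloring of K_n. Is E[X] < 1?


E[X] = C(3, 3) · 5^{1 − 3} = 1 · 5^{−2} = 1/25.
As a reduced fraction: E[X] = 1/25 ≈ 0.040.
Is E[X] < 1? YES.
Since E[X] < 1, there exists a 5-coloring of K_{3} with no monochromatic K_3; hence R_5(3) > 3.

E[X] = 1/25 ≈ 0.040; E[X] < 1, so R_5(3) > 3.


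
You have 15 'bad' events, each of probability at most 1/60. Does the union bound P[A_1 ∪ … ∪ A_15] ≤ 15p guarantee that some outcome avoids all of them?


Union bound: P[∪_{i=1}^{15} A_i] ≤ Σ_i P[A_i] ≤ 15·p = 15·(1/60) = 1/4.
Numerically: 1/4 ≈ 0.2500000.
Is 1/4 < 1? YES.
Since P[∪ A_i] ≤ 1/4 < 1, the complement has P[∩ A_i^c] ≥ 1 − 1/4 = 3/4 > 0, so some outcome avoids every A_i.

15·p = 1/4 ≈ 0.2500000; existence CERTIFIED by the union bound.


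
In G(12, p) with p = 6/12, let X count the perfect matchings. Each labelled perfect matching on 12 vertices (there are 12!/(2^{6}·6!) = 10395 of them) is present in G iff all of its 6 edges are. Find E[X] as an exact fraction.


K_12 has 12!/(2^{6}·6!) = 10395 labelled perfect matchings.
For each such perfect matching H, let X_H = 1 if all 6 edges of H are present in G. Then P[X_H = 1] = p^{6} = (1/2)^{6} = 1/64.
Summing the indicators: E[X] = Σ_H E[X_H] = 10395 · p^{6} = 10395 · 1/64 = 10395/64.
Numerically: E[X] ≈ 162.4.

E[X] = 10395 · (1/2)^{6} = 10395/64 ≈ 162.4.


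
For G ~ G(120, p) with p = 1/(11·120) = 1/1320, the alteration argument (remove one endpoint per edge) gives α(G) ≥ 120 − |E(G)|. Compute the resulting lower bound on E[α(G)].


E[|E(G)|] = C(120, 2)·p = 7140 · (1/1320) = 119/22.
E[α(G)] ≥ n − E[|E(G)|] = 120 − 119/22 = 2521/22.
Numerically: ≈ 114.590909.
(This is only a lower bound; the true E[α(G)] may be larger.)

E[α(G)] ≥ 2521/22 ≈ 114.590909.


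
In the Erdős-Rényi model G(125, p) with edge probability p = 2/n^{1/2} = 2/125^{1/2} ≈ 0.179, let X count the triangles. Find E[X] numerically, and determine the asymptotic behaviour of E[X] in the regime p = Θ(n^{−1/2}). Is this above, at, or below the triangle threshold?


Number of potential triangles: C(125, 3) = 317750.
Each occurs with probability p³ ≈ (0.179)³ ≈ 5.72433e-03.
By linearity: E[X] = C(125, 3)·p³ ≈ 317750 · 5.72433e-03 ≈ 1818.907.
Since α = 1/2 < 1, p = c/n^{1/2} ≫ 1/n is above the triangle threshold p ~ 1/n. Asymptotically E[X] ~ (c³/6)·n^{3(1−α)} = (2³/6)·n^{1.5} → ∞; triangles are abundant w.h.p.

E[X] ≈ 1818.907; in regime p = Θ(1/n^{1/2}) E[X] diverges (above the triangle threshold p ~ 1/n).


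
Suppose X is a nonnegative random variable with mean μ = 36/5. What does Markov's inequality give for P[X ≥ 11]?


μ = E[X] = 36/5, a = 11.
Markov: P[X ≥ 11] ≤ μ/a = (36/5)/11 = 36/55.
Numerically: ≈ 0.655.
(Since a = 11 > μ = 7.200, the bound 36/55 is < 1 and informative.)

P[X ≥ 11] ≤ 36/55 ≈ 0.655.


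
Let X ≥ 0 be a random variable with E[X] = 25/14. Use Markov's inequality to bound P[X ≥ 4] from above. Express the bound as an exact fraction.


μ = E[X] = 25/14, a = 4.
Markov: P[X ≥ 4] ≤ μ/a = (25/14)/4 = 25/56.
Numerically: ≈ 0.446429.
(Since a = 4 > μ = 1.785714, the bound 25/56 is < 1 and informative.)

P[X ≥ 4] ≤ 25/56 ≈ 0.446429.


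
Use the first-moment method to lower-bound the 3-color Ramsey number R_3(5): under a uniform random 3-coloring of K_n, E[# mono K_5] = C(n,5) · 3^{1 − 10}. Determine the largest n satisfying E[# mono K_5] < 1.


We need C(n, 5) · 3^{1 − 10} < 1, i.e. C(n, 5) < 3^{10 − 1} = 19683.
Check values of n near the boundary:
  n = 18: C(18, 5) = 8568; 8568 < 19683? YES
  n = 19: C(19, 5) = 11628; 11628 < 19683? YES
  n = 20: C(20, 5) = 15504; 15504 < 19683? YES
  n = 21: C(21, 5) = 20349; 20349 < 19683? NO
The largest n with C(n, 5) < 19683 is n = 20 (where E[X] = 5168/6561 ≈ 0.787685). Hence R_3(5) > 20, i.e. R_3(5) ≥ 21.

Largest n = 20; hence R_3(5) > 20.


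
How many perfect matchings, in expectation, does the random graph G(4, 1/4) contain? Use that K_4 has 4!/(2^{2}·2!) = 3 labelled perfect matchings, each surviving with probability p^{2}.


K_4 has 4!/(2^{2}·2!) = 3 labelled perfect matchings.
For each such perfect matching H, let X_H = 1 if all 2 edges of H are present in G. Then P[X_H = 1] = p^{2} = (1/4)^{2} = 1/16.
Summing the indicators: E[X] = Σ_H E[X_H] = 3 · p^{2} = 3 · 1/16 = 3/16.
Numerically: E[X] ≈ 0.188.

E[X] = 3 · (1/4)^{2} = 3/16 ≈ 0.188.


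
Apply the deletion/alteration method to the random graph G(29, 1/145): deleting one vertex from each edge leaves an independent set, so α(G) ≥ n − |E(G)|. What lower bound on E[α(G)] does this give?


E[|E(G)|] = C(29, 2)·p = 406 · (1/145) = 14/5.
E[α(G)] ≥ n − E[|E(G)|] = 29 − 14/5 = 131/5.
Numerically: ≈ 26.2000.
(This is only a lower bound; the true E[α(G)] may be larger.)

E[α(G)] ≥ 131/5 ≈ 26.2000.


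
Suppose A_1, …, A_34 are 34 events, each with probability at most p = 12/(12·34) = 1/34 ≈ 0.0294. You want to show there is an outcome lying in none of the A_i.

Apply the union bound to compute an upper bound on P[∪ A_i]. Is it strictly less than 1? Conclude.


Union bound: P[∪_{i=1}^{34} A_i] ≤ Σ_i P[A_i] ≤ 34·p = 34·(1/34) = 1.
Numerically: 1 ≈ 1.0000.
Is 1 < 1? NO.
Since the bound 1 is ≥ 1, the union bound is uninformative here; it does NOT by itself certify existence.

34·p = 1 ≈ 1.0000; existence NOT certified by the union bound.


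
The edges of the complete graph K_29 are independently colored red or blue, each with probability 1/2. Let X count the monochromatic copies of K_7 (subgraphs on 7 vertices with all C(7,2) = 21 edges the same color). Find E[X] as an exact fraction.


Let X = Σ_S X_S over the C(29, 7) = 1560780 subsets S of size 7, where X_S = 1 if the K_7 on S is monochromatic.
For a fixed S, the K_7 on S has C(7, 2) = 21 edges. P[all 21 edges red] = (1/2)^21, and likewise for blue, so P[monochromatic] = 2·(1/2)^21 = 2^{1 − 21} = 1/1048576.
By linearity of expectation: E[X] = C(29, 7) · 2^{1 − 21} = 1560780 · 1/1048576 = 390195/262144.
Numerically: E[X] ≈ 1.488476.

E[X] = C(29,7)·2^(1−C(7,2)) = 390195/262144 ≈ 1.488476.


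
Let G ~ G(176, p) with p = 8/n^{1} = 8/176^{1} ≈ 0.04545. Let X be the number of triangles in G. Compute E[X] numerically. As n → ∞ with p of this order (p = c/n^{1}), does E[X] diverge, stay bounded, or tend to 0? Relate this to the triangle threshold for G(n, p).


Number of potential triangles: C(176, 3) = 893200.
Each occurs with probability p³ ≈ (0.04545)³ ≈ 9.391435e-05.
By linearity: E[X] = C(176, 3)·p³ ≈ 893200 · 9.391435e-05 ≈ 83.8843.
Here α = 1, so p = 8/n is exactly at the triangle threshold p ~ 1/n. Asymptotically E[X] → c³/6 = 8³/6 = 256/3 ≈ 85.3333, a bounded constant. In this regime the triangle count is asymptotically Poisson(c³/6).

E[X] ≈ 83.8843; in regime p = Θ(1/n^{1}) E[X] stays bounded (at the triangle threshold p ~ 1/n).


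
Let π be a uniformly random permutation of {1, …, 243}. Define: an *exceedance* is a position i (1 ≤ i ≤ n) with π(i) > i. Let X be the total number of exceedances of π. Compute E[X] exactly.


Write X = Σ_{i=1}^{243} X_i, where X_i = 1_{π(i) > i}.
For each fixed i, π(i) is uniform over {1, …, 243} (marginal of a uniform permutation), so P[π(i) > i] = (n − i)/n. Summing: Σ_{i=1}^{243} (n − i)/n = (0 + 1 + … + 242)/243 = 243(243 − 1)/(2·243) = (243 − 1)/2.
Hence E[X] = Σ_{i=1}^{243} (243 − i)/243 = 121 ≈ 121.000.

E[X] = 121 = 121.000.


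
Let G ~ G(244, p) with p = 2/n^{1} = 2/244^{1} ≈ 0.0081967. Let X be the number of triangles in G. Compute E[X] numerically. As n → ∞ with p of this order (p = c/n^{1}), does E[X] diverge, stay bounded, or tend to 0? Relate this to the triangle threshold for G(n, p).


Number of potential triangles: C(244, 3) = 2391444.
Each occurs with probability p³ ≈ (0.0081967)³ ≈ 5.5070689e-07.
By linearity: E[X] = C(244, 3)·p³ ≈ 2391444 · 5.5070689e-07 ≈ 1.31698.
Here α = 1, so p = 2/n is exactly at the triangle threshold p ~ 1/n. Asymptotically E[X] → c³/6 = 2³/6 = 4/3 ≈ 1.33333, a bounded constant. In this regime the triangle count is asymptotically Poisson(c³/6).

E[X] ≈ 1.31698; in regime p = Θ(1/n^{1}) E[X] stays bounded (at the triangle threshold p ~ 1/n).


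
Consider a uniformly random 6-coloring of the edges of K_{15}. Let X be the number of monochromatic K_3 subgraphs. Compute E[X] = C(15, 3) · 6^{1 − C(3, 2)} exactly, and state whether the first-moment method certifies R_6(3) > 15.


E[X] = C(15, 3) · 6^{1 − 3} = 455 · 6^{−2} = 455/36.
As a reduced fraction: E[X] = 455/36 ≈ 12.63889.
Is E[X] < 1? NO.
Since E[X] ≥ 1, the first-moment bound is inconclusive at n = 15; it does NOT by itself certify R_6(3) > 15.

E[X] = 455/36 ≈ 12.63889; E[X] ≥ 1; first-moment method inconclusive here.


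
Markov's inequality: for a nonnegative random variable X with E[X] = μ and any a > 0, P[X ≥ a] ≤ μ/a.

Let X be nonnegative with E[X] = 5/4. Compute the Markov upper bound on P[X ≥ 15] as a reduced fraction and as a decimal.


μ = E[X] = 5/4, a = 15.
Markov: P[X ≥ 15] ≤ μ/a = (5/4)/15 = 1/12.
Numerically: ≈ 0.08333.
(Since a = 15 > μ = 1.25000, the bound 1/12 is < 1 and informative.)

P[X ≥ 15] ≤ 1/12 ≈ 0.08333.


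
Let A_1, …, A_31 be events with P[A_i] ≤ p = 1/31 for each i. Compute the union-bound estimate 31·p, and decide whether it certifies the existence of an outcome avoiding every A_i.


Union bound: P[∪_{i=1}^{31} A_i] ≤ Σ_i P[A_i] ≤ 31·p = 31·(1/31) = 1.
Numerically: 1 ≈ 1.000000.
Is 1 < 1? NO.
Since the bound 1 is ≥ 1, the union bound is uninformative here; it does NOT by itself certify existence.

31·p = 1 ≈ 1.000000; existence NOT certified by the union bound.


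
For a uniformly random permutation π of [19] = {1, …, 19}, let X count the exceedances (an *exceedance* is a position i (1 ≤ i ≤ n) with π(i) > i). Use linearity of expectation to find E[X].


Write X = Σ_{i=1}^{19} X_i, where X_i = 1_{π(i) > i}.
For each fixed i, π(i) is uniform over {1, …, 19} (marginal of a uniform permutation), so P[π(i) > i] = (n − i)/n. Summing: Σ_{i=1}^{19} (n − i)/n = (0 + 1 + … + 18)/19 = 19(19 − 1)/(2·19) = (19 − 1)/2.
Hence E[X] = Σ_{i=1}^{19} (19 − i)/19 = 9 ≈ 9.000000.

E[X] = 9 = 9.000000.


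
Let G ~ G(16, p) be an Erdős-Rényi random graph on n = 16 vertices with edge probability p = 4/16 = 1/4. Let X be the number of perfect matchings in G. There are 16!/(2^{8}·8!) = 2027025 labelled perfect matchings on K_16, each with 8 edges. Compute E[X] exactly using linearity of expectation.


K_16 has 16!/(2^{8}·8!) = 2027025 labelled perfect matchings.
For each such perfect matching H, let X_H = 1 if all 8 edges of H are present in G. Then P[X_H = 1] = p^{8} = (1/4)^{8} = 1/65536.
By linearity: E[X] = Σ_H E[X_H] = 2027025 · p^{8} = 2027025 · 1/65536 = 2027025/65536.
Numerically: E[X] ≈ 30.93.

E[X] = 2027025 · (1/4)^{8} = 2027025/65536 ≈ 30.93.


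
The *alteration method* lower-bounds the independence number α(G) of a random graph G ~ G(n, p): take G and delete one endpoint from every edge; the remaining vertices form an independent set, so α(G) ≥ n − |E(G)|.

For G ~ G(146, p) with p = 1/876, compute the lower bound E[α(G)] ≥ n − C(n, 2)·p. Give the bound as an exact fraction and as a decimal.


E[|E(G)|] = C(146, 2)·p = 10585 · (1/876) = 145/12.
E[α(G)] ≥ n − E[|E(G)|] = 146 − 145/12 = 1607/12.
Numerically: ≈ 133.916667.
(This is only a lower bound; the true E[α(G)] may be larger.)

E[α(G)] ≥ 1607/12 ≈ 133.916667.


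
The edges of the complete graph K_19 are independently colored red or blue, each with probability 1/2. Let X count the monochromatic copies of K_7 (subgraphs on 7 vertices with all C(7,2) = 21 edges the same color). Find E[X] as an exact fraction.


Let X = Σ_S X_S over the C(19, 7) = 50388 subsets S of size 7, where X_S = 1 if the K_7 on S is monochromatic.
For a fixed S, the K_7 on S has C(7, 2) = 21 edges. P[all 21 edges red] = (1/2)^21, and likewise for blue, so P[monochromatic] = 2·(1/2)^21 = 2^{1 − 21} = 1/1048576.
By linearity: E[X] = C(19, 7) · 2^{1 − 21} = 50388 · 1/1048576 = 12597/262144.
Numerically: E[X] ≈ 0.048.

E[X] = C(19,7)·2^(1−C(7,2)) = 12597/262144 ≈ 0.048.


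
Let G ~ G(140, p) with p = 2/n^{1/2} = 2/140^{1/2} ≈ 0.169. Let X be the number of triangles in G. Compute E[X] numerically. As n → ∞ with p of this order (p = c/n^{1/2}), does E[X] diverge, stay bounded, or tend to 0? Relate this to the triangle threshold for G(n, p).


Number of potential triangles: C(140, 3) = 447580.
Each occurs with probability p³ ≈ (0.169)³ ≈ 4.82945e-03.
By linearity: E[X] = C(140, 3)·p³ ≈ 447580 · 4.82945e-03 ≈ 2161.567.
Since α = 1/2 < 1, p = c/n^{1/2} ≫ 1/n is above the triangle threshold p ~ 1/n. Asymptotically E[X] ~ (c³/6)·n^{3(1−α)} = (2³/6)·n^{1.5} → ∞; triangles are abundant w.h.p.

E[X] ≈ 2161.567; in regime p = Θ(1/n^{1/2}) E[X] diverges (above the triangle threshold p ~ 1/n).


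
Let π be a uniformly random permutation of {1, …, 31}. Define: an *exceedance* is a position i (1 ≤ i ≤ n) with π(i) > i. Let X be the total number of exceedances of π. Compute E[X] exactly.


Write X = Σ_{i=1}^{31} X_i, where X_i = 1_{π(i) > i}.
For each fixed i, π(i) is uniform over {1, …, 31} (marginal of a uniform permutation), so P[π(i) > i] = (n − i)/n. Summing: Σ_{i=1}^{31} (n − i)/n = (0 + 1 + … + 30)/31 = 31(31 − 1)/(2·31) = (31 − 1)/2.
Hence E[X] = Σ_{i=1}^{31} (31 − i)/31 = 15 ≈ 15.000000.

E[X] = 15 = 15.000000.


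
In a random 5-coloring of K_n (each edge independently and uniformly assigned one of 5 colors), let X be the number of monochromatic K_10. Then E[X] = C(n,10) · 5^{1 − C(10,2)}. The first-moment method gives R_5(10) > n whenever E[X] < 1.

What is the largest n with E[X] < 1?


We need C(n, 10) · 5^{1 − 45} < 1, i.e. C(n, 10) < 5^{45 − 1} = 5684341886080801486968994140625.
Check values of n near the boundary:
  n = 5391: C(5391, 10) = 5666344714787188828795213697883; 5666344714787188828795213697883 < 5684341886080801486968994140625? YES
  n = 5392: C(5392, 10) = 5676873040158402483252283957448; 5676873040158402483252283957448 < 5684341886080801486968994140625? YES
  n = 5393: C(5393, 10) = 5687418968154238267170642278008; 5687418968154238267170642278008 < 5684341886080801486968994140625? NO
The largest n with C(n, 10) < 5684341886080801486968994140625 is n = 5392 (where E[X] = 5676873040158402483252283957448/5684341886080801486968994140625 ≈ 0.9986861). Hence R_5(10) > 5392, i.e. R_5(10) ≥ 5393.

Largest n = 5392; hence R_5(10) > 5392.


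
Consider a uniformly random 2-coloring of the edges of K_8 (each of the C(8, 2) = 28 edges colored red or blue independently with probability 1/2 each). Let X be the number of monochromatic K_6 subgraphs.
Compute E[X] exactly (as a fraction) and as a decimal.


Let X = Σ_S X_S over the C(8, 6) = 28 subsets S of size 6, where X_S = 1 if the K_6 on S is monochromatic.
For a fixed S, the K_6 on S has C(6, 2) = 15 edges. P[all 15 edges red] = (1/2)^15, and likewise for blue, so P[monochromatic] = 2·(1/2)^15 = 2^{1 − 15} = 1/16384.
By linearity of expectation: E[X] = C(8, 6) · 2^{1 − 15} = 28 · 1/16384 = 7/4096.
Numerically: E[X] ≈ 0.001709.

E[X] = C(8,6)·2^(1−C(6,2)) = 7/4096 ≈ 0.001709.


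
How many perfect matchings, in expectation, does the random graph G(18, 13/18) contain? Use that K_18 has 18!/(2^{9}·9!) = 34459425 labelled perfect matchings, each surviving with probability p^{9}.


K_18 has 18!/(2^{9}·9!) = 34459425 labelled perfect matchings.
For each such perfect matching H, let X_H = 1 if all 9 edges of H are present in G. Then P[X_H = 1] = p^{9} = (13/18)^{9} = 10604499373/198359290368.
Summing the indicators: E[X] = Σ_H E[X_H] = 34459425 · p^{9} = 34459425 · 10604499373/198359290368 = 4511419145758525/2448880128.
Numerically: E[X] ≈ 1.84e+06.

E[X] = 34459425 · (13/18)^{9} = 4511419145758525/2448880128 ≈ 1.84e+06.


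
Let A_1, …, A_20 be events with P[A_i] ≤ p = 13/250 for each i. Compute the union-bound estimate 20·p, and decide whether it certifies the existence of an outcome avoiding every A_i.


Union bound: P[∪_{i=1}^{20} A_i] ≤ Σ_i P[A_i] ≤ 20·p = 20·(13/250) = 26/25.
Numerically: 26/25 ≈ 1.040.
Is 26/25 < 1? NO.
Since the bound 26/25 is ≥ 1, the union bound is uninformative here; it does NOT by itself certify existence.

20·p = 26/25 ≈ 1.040; existence NOT certified by the union bound.


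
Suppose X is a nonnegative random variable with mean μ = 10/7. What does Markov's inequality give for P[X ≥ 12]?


μ = E[X] = 10/7, a = 12.
Markov: P[X ≥ 12] ≤ μ/a = (10/7)/12 = 5/42.
Numerically: ≈ 0.11905.
(Since a = 12 > μ = 1.42857, the bound 5/42 is < 1 and informative.)

P[X ≥ 12] ≤ 5/42 ≈ 0.11905.


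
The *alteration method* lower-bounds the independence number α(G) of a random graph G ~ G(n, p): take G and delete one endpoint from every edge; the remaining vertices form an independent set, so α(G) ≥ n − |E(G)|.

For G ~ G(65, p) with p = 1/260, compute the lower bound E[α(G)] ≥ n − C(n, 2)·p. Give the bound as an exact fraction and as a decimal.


E[|E(G)|] = C(65, 2)·p = 2080 · (1/260) = 8.
E[α(G)] ≥ n − E[|E(G)|] = 65 − 8 = 57.
Numerically: ≈ 57.00000.
(This is only a lower bound; the true E[α(G)] may be larger.)

E[α(G)] ≥ 57 ≈ 57.00000.


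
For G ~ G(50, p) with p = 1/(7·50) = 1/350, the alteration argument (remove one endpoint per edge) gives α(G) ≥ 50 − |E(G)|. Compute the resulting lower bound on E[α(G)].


E[|E(G)|] = C(50, 2)·p = 1225 · (1/350) = 7/2.
E[α(G)] ≥ n − E[|E(G)|] = 50 − 7/2 = 93/2.
Numerically: ≈ 46.5000.
(This is only a lower bound; the true E[α(G)] may be larger.)

E[α(G)] ≥ 93/2 ≈ 46.5000.


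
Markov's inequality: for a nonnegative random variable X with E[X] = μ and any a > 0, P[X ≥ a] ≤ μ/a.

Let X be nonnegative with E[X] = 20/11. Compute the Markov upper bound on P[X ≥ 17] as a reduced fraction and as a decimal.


μ = E[X] = 20/11, a = 17.
Markov: P[X ≥ 17] ≤ μ/a = (20/11)/17 = 20/187.
Numerically: ≈ 0.1070.
(Since a = 17 > μ = 1.8182, the bound 20/187 is < 1 and informative.)

P[X ≥ 17] ≤ 20/187 ≈ 0.1070.


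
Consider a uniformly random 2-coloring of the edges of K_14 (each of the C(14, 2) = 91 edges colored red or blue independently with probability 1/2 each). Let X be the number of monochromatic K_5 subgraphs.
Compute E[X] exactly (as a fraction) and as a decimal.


Let X = Σ_S X_S over the C(14, 5) = 2002 subsets S of size 5, where X_S = 1 if the K_5 on S is monochromatic.
For a fixed S, the K_5 on S has C(5, 2) = 10 edges. P[all 10 edges red] = (1/2)^10, and likewise for blue, so P[monochromatic] = 2·(1/2)^10 = 2^{1 − 10} = 1/512.
By linearity: E[X] = C(14, 5) · 2^{1 − 10} = 2002 · 1/512 = 1001/256.
Numerically: E[X] ≈ 3.9102.

E[X] = C(14,5)·2^(1−C(5,2)) = 1001/256 ≈ 3.9102.


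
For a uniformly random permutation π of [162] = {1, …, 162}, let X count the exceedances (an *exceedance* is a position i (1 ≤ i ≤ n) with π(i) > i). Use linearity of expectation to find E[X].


Write X = Σ_{i=1}^{162} X_i, where X_i = 1_{π(i) > i}.
For each fixed i, π(i) is uniform over {1, …, 162} (marginal of a uniform permutation), so P[π(i) > i] = (n − i)/n. Summing: Σ_{i=1}^{162} (n − i)/n = (0 + 1 + … + 161)/162 = 162(162 − 1)/(2·162) = (162 − 1)/2.
Hence E[X] = Σ_{i=1}^{162} (162 − i)/162 = 161/2 ≈ 80.500000.

E[X] = 161/2 = 80.500000.


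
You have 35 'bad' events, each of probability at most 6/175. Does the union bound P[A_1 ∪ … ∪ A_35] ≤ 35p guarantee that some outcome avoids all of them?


Union bound: P[∪_{i=1}^{35} A_i] ≤ Σ_i P[A_i] ≤ 35·p = 35·(6/175) = 6/5.
Numerically: 6/5 ≈ 1.200000.
Is 6/5 < 1? NO.
Since the bound 6/5 is ≥ 1, the union bound is uninformative here; it does NOT by itself certify existence.

35·p = 6/5 ≈ 1.200000; existence NOT certified by the union bound.


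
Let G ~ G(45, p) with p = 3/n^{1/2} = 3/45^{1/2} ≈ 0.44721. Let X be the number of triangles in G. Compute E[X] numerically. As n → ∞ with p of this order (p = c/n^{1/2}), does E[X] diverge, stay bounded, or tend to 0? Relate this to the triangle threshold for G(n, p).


Number of potential triangles: C(45, 3) = 14190.
Each occurs with probability p³ ≈ (0.44721)³ ≈ 8.9442719e-02.
By linearity: E[X] = C(45, 3)·p³ ≈ 14190 · 8.9442719e-02 ≈ 1269.19218.
Since α = 1/2 < 1, p = c/n^{1/2} ≫ 1/n is above the triangle threshold p ~ 1/n. Asymptotically E[X] ~ (c³/6)·n^{3(1−α)} = (3³/6)·n^{1.5} → ∞; triangles are abundant w.h.p.

E[X] ≈ 1269.19218; in regime p = Θ(1/n^{1/2}) E[X] diverges (above the triangle threshold p ~ 1/n).


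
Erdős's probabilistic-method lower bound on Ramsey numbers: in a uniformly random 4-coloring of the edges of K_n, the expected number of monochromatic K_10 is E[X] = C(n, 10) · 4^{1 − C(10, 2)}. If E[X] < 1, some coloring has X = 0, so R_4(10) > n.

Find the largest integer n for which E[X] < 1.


We need C(n, 10) · 4^{1 − 45} < 1, i.e. C(n, 10) < 4^{45 − 1} = 309485009821345068724781056.
Check values of n near the boundary:
  n = 2022: C(2022, 10) = 307870445231474093395937796; 307870445231474093395937796 < 309485009821345068724781056? YES
  n = 2023: C(2023, 10) = 309399856285778485315440716; 309399856285778485315440716 < 309485009821345068724781056? YES
  n = 2024: C(2024, 10) = 310936101848269937576192656; 310936101848269937576192656 < 309485009821345068724781056? NO
  n = 2025: C(2025, 10) = 312479209053472269772600560; 312479209053472269772600560 < 309485009821345068724781056? NO
The largest n with C(n, 10) < 309485009821345068724781056 is n = 2023 (where E[X] = 77349964071444621328860179/77371252455336267181195264 ≈ 0.9997249). Hence R_4(10) > 2023, i.e. R_4(10) ≥ 2024.

Largest n = 2023; hence R_4(10) > 2023.


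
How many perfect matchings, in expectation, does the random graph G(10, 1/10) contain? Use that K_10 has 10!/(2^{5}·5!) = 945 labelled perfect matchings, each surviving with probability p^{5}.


K_10 has 10!/(2^{5}·5!) = 945 labelled perfect matchings.
For each such perfect matching H, let X_H = 1 if all 5 edges of H are present in G. Then P[X_H = 1] = p^{5} = (1/10)^{5} = 1/100000.
By linearity of expectation: E[X] = Σ_H E[X_H] = 945 · p^{5} = 945 · 1/100000 = 189/20000.
Numerically: E[X] ≈ 0.00945.

E[X] = 945 · (1/10)^{5} = 189/20000 ≈ 0.00945.


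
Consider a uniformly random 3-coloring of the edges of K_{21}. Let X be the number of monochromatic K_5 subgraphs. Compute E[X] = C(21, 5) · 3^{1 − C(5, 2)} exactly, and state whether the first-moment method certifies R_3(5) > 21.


E[X] = C(21, 5) · 3^{1 − 10} = 20349 · 3^{−9} = 20349/19683.
As a reduced fraction: E[X] = 2261/2187 ≈ 1.0338363.
Is E[X] < 1? NO.
Since E[X] ≥ 1, the first-moment bound is inconclusive at n = 21; it does NOT by itself certify R_3(5) > 21.

E[X] = 2261/2187 ≈ 1.0338363; E[X] ≥ 1; first-moment method inconclusive here.


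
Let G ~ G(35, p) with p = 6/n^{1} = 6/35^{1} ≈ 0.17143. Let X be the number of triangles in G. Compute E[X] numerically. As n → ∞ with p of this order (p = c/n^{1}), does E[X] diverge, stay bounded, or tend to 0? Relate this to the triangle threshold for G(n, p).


Number of potential triangles: C(35, 3) = 6545.
Each occurs with probability p³ ≈ (0.17143)³ ≈ 5.0379009e-03.
By linearity: E[X] = C(35, 3)·p³ ≈ 6545 · 5.0379009e-03 ≈ 32.97306.
Here α = 1, so p = 6/n is exactly at the triangle threshold p ~ 1/n. Asymptotically E[X] → c³/6 = 6³/6 = 36 ≈ 36.00000, a bounded constant. In this regime the triangle count is asymptotically Poisson(c³/6).

E[X] ≈ 32.97306; in regime p = Θ(1/n^{1}) E[X] stays bounded (at the triangle threshold p ~ 1/n).


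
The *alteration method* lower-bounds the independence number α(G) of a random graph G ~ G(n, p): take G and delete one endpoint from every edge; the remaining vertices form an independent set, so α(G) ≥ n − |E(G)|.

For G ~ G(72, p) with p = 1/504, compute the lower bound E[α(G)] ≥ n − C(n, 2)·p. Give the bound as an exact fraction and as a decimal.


E[|E(G)|] = C(72, 2)·p = 2556 · (1/504) = 71/14.
E[α(G)] ≥ n − E[|E(G)|] = 72 − 71/14 = 937/14.
Numerically: ≈ 66.929.
(This is only a lower bound; the true E[α(G)] may be larger.)

E[α(G)] ≥ 937/14 ≈ 66.929.
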